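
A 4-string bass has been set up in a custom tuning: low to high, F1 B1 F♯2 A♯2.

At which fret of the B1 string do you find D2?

3

D2 is 3 semitones above the open B1 (B–C–C#–D), so it sits at fret 3.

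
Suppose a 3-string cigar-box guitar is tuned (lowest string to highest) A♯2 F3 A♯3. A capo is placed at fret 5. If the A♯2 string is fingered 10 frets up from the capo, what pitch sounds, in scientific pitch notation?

The capo raises the open A♯2 by 5 semitones to D♯3; fretting 10 more gives A♯2 + 5 + 10 = A♯2 + 15 semitones = C♯4.
(Also written D♭.)

C♯4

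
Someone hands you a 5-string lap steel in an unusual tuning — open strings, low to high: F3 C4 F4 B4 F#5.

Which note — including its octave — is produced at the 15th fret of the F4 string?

G#5

F4 is MIDI 65. Adding 15 gives 80, which is G#5.
(Equivalently spelled Ab5.)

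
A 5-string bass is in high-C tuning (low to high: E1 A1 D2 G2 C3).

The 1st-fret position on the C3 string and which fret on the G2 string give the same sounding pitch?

C3 at fret 1 is C3 + 1 semitone = C♯3.
The open G2 string is 5 semitones below the open C3, so the same pitch on the G2 string lies at fret 1 + 5 = 6.

6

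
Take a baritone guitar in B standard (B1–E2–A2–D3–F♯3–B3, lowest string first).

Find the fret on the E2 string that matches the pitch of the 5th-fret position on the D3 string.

D3 at fret 5 is D3 + 5 semitones = G3.
The open E2 string is 10 semitones below the open D3, so the same pitch on the E2 string lies at fret 5 + 10 = 15.

15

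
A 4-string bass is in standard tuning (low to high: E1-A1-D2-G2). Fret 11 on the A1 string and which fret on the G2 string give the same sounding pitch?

A1 at fret 11 is A1 + 11 semitones = G♯2.
The open G2 string is 10 semitones above the open A1, so the same pitch on the G2 string lies at fret 11 − 10 = 1.

1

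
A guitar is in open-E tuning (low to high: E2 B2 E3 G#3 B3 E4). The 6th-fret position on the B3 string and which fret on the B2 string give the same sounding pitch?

18

B3 at fret 6 is B3 + 6 semitones = F4.
The open B2 string is 12 semitones below the open B3, so the same pitch on the B2 string lies at fret 6 + 12 = 18.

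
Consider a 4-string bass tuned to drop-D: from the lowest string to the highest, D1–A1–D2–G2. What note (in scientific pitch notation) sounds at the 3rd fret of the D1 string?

F1

The open D1 string plus 3 semitones: D–D#–E–F.
No B→C boundary is crossed, so the octave stays at 1.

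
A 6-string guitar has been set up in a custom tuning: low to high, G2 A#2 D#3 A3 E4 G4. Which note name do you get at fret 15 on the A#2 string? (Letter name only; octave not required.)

The open A#2 string plus 15 semitones: A#–B–C–C#–…–B–C–C#.
(Equivalently spelled Db.)

C#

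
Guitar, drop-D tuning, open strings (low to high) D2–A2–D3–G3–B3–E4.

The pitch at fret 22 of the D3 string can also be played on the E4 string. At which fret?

Fret 22 on D3 is MIDI 50 + 22 = 72 (C5). On the E4 string (open MIDI 64), that pitch is 72 − 64 = fret 8.

8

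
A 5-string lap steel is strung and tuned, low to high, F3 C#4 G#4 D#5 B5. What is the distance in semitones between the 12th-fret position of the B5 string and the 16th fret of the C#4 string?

18 semitones

B5 at fret 12 → B6 (MIDI 95); C#4 at fret 16 → F5 (MIDI 77).
95 − 77 = 18, so the two pitches are 18 semitones apart, with B6 the higher.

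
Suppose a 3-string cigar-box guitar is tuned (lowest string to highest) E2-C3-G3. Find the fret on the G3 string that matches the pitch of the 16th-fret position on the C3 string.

Fret 16 on C3 is MIDI 48 + 16 = 64 (E4). On the G3 string (open MIDI 55), that pitch is 64 − 55 = fret 9.

9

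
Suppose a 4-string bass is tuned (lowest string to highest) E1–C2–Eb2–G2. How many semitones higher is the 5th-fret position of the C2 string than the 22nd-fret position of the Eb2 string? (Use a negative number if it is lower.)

C2 at fret 5 → F2 (MIDI 41); Eb2 at fret 22 → Db4 (MIDI 61).
41 − 61 = -20, so the two pitches are 20 semitones apart.

-20 semitones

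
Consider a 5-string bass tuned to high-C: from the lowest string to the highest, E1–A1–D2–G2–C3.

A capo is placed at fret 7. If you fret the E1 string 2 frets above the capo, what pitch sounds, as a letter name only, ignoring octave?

C#

The capo raises the open E1 by 7 semitones to B1; fretting 2 more gives E1 + 7 + 2 = E1 + 9 semitones, landing on C#.
(Also written Db.)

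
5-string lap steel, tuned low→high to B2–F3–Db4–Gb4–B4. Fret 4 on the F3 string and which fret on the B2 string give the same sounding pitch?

F3 at fret 4 is F3 + 4 semitones = A3.
The open B2 string is 6 semitones below the open F3, so the same pitch on the B2 string lies at fret 4 + 6 = 10.

10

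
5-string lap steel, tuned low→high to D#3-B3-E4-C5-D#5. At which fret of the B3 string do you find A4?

A4 is 10 semitones above the open B3 (B–C–C#–D–…–G–G#–A), so it sits at fret 10.

10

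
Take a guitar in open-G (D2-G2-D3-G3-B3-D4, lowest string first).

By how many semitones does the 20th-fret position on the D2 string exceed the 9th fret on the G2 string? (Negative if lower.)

6 semitones

D2 at fret 20 → A#3 (MIDI 58); G2 at fret 9 → E3 (MIDI 52).
58 − 52 = 6, so the two pitches are 6 semitones apart.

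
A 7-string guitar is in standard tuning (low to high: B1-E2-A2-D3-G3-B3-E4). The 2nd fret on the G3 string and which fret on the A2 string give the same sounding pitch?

12

Fret 2 on G3 is MIDI 55 + 2 = 57 (A3). On the A2 string (open MIDI 45), that pitch is 57 − 45 = fret 12.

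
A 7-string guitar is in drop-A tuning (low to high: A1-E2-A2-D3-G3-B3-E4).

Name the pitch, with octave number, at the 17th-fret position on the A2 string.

Each fret is one semitone, so A2 + 17 = D4.

D4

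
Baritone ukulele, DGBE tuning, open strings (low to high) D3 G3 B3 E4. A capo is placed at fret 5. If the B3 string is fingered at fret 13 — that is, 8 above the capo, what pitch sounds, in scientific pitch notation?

The capo raises the open B3 by 5 semitones to E4; fretting 8 more gives B3 + 5 + 8 = B3 + 13 semitones = C5.

C5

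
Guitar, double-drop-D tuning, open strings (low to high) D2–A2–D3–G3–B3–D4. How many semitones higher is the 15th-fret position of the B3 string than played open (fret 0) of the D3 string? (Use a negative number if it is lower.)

B3 at fret 15 → D5 (MIDI 74); D3 at fret 0 → D3 (MIDI 50).
74 − 50 = 24, so the two pitches are 24 semitones apart.

24 semitones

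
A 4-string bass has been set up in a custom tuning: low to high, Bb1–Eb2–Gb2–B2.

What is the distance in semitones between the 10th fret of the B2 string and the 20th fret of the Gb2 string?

5 semitones

B2 at fret 10 → A3 (MIDI 57); Gb2 at fret 20 → D4 (MIDI 62).
57 − 62 = -5, so the two pitches are 5 semitones apart, with D4 the higher.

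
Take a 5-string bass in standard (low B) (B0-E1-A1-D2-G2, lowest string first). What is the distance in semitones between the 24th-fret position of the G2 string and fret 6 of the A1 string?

G2 at fret 24 → G4 (MIDI 67); A1 at fret 6 → D#2 (MIDI 39).
67 − 39 = 28, so the two pitches are 28 semitones apart, with G4 the higher.

28 semitones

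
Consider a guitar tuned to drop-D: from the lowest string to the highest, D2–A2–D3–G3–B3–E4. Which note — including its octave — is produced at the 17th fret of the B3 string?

B3 is MIDI 59. Adding 17 gives 76, which is E5.

E5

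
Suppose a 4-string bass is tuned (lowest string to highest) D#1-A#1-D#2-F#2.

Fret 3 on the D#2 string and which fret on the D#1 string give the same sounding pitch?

D#2 at fret 3 is D#2 + 3 semitones = F#2.
The open D#1 string is 12 semitones below the open D#2, so the same pitch on the D#1 string lies at fret 3 + 12 = 15.

15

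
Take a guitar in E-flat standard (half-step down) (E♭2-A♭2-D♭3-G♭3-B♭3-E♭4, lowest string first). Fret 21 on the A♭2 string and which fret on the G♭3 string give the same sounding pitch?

11

A♭2 at fret 21 is A♭2 + 21 semitones = F4.
The open G♭3 string is 10 semitones above the open A♭2, so the same pitch on the G♭3 string lies at fret 21 − 10 = 11.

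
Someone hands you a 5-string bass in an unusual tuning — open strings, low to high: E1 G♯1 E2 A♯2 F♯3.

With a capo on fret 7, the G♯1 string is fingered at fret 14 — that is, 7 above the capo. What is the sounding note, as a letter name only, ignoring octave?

A♯

The capo raises the open G♯1 by 7 semitones to D♯2; fretting 7 more gives G♯1 + 7 + 7 = G♯1 + 14 semitones, landing on A♯.
(Also written B♭.)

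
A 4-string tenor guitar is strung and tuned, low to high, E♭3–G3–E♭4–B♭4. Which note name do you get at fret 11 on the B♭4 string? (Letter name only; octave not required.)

A

The open B♭4 string plus 11 semitones: Bb–B–C–Db–…–G–Ab–A.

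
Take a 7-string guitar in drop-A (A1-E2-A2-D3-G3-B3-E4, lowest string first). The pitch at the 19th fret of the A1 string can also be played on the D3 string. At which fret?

A1 at fret 19 is A1 + 19 semitones = E3.
The open D3 string is 17 semitones above the open A1, so the same pitch on the D3 string lies at fret 19 − 17 = 2.

2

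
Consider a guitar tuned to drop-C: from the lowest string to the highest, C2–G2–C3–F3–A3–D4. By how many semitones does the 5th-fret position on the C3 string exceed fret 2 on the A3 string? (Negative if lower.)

-6 semitones

C3 at fret 5 → F3 (MIDI 53); A3 at fret 2 → B3 (MIDI 59).
53 − 59 = -6, so the two pitches are 6 semitones apart.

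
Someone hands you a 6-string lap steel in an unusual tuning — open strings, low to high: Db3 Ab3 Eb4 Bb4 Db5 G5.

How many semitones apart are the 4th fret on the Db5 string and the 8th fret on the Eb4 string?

Db5 at fret 4 → F5 (MIDI 77); Eb4 at fret 8 → B4 (MIDI 71).
77 − 71 = 6, so the two pitches are 6 semitones apart, with F5 the higher.

6 semitones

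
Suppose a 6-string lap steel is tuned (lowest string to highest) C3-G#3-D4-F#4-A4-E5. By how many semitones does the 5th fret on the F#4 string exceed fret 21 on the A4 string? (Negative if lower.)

F#4 at fret 5 → B4 (MIDI 71); A4 at fret 21 → F#6 (MIDI 90).
71 − 90 = -19, so the two pitches are 19 semitones apart.

-19 semitones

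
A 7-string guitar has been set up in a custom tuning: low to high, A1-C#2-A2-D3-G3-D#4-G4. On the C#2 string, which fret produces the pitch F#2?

5

F#2 is 5 semitones above the open C#2 (C#–D–D#–E–F–F#), so it sits at fret 5.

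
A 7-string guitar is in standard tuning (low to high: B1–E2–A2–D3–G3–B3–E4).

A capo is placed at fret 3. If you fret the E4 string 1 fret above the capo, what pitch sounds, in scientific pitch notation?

The capo raises the open E4 by 3 semitones to G4; fretting 1 more gives E4 + 3 + 1 = E4 + 4 semitones = G#4.

G#4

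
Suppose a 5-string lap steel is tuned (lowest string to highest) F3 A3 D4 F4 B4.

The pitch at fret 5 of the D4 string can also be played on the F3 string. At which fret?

Fret 5 on D4 is MIDI 62 + 5 = 67 (G4). On the F3 string (open MIDI 53), that pitch is 67 − 53 = fret 14.

14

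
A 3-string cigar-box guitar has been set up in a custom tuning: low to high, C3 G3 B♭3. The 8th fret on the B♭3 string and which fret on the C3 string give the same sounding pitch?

18

B♭3 at fret 8 is B♭3 + 8 semitones = G♭4.
The open C3 string is 10 semitones below the open B♭3, so the same pitch on the C3 string lies at fret 8 + 10 = 18.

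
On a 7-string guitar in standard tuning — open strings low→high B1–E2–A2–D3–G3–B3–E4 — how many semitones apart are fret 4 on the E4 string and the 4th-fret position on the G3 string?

E4 at fret 4 → G#4 (MIDI 68); G3 at fret 4 → B3 (MIDI 59).
68 − 59 = 9, so the two pitches are 9 semitones apart, with G#4 the higher.

9 semitones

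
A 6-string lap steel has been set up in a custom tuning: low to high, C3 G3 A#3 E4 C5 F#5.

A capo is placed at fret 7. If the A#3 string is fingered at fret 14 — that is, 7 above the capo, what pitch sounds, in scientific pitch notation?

C5

The capo raises the open A#3 by 7 semitones to F4; fretting 7 more gives A#3 + 7 + 7 = A#3 + 14 semitones = C5.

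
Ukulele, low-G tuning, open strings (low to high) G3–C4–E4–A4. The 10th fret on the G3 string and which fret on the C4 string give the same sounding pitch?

G3 at fret 10 is G3 + 10 semitones = F4.
The open C4 string is 5 semitones above the open G3, so the same pitch on the C4 string lies at fret 10 − 5 = 5.

5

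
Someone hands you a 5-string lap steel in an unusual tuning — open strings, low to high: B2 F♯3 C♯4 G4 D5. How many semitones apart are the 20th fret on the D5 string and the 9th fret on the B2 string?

38 semitones

D5 at fret 20 → A♯6 (MIDI 94); B2 at fret 9 → G♯3 (MIDI 56).
94 − 56 = 38, so the two pitches are 38 semitones apart, with A♯6 the higher.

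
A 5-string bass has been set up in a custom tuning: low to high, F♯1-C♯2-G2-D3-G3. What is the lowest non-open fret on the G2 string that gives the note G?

12

From G2, count semitones up the chromatic scale until reaching G: G–G#–A–A#–…–F–F#–G — 12 steps.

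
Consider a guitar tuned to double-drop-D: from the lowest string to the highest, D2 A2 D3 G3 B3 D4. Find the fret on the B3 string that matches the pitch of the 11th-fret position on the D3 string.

2

D3 at fret 11 is D3 + 11 semitones = C#4.
The open B3 string is 9 semitones above the open D3, so the same pitch on the B3 string lies at fret 11 − 9 = 2.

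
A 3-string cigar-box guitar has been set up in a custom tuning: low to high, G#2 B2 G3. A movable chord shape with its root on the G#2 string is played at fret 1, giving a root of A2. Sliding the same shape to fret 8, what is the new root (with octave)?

Moving from fret 1 to fret 8 shifts the root by 7 semitones.
A2 up 7 semitones is E3.

E3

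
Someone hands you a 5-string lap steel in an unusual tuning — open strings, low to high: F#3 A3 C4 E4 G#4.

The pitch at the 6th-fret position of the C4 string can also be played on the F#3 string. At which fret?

12

C4 at fret 6 is C4 + 6 semitones = F#4.
The open F#3 string is 6 semitones below the open C4, so the same pitch on the F#3 string lies at fret 6 + 6 = 12.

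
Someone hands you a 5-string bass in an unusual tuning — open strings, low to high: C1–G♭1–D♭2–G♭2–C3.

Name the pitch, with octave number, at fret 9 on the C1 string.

The open C1 string plus 9 semitones: C–Db–D–Eb–E–F–Gb–G–Ab–A.
No B→C boundary is crossed, so the octave stays at 1.

A1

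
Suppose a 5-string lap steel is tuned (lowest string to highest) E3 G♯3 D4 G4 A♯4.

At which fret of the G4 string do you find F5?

10

F5 is 10 semitones above the open G4 (G–G#–A–A#–…–D#–E–F), so it sits at fret 10.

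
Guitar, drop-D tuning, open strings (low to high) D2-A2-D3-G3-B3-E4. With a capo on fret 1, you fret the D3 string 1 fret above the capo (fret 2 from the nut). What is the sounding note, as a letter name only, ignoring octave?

The capo raises the open D3 by 1 semitone to D♯3; fretting 1 more gives D3 + 1 + 1 = D3 + 2 semitones, landing on E.

E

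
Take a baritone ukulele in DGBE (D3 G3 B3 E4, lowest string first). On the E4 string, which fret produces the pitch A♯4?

A♯4 is 6 semitones above the open E4 (E–F–F#–G–G#–A–A#), so it sits at fret 6.

6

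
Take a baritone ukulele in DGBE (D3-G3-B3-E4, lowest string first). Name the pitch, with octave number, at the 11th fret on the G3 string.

G3 is MIDI 55. Adding 11 gives 66, which is F#4.
(Equivalently spelled Gb4.)

F#4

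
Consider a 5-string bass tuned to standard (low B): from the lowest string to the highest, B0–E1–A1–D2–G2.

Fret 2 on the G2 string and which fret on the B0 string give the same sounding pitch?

G2 at fret 2 is G2 + 2 semitones = A2.
The open B0 string is 20 semitones below the open G2, so the same pitch on the B0 string lies at fret 2 + 20 = 22.

22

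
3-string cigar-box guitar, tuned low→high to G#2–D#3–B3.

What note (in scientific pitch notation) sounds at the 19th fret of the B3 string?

F#5

The open B3 string plus 19 semitones: B–C–C#–D–…–E–F–F#.
The walk passes from B into C 2 times, so the octave number goes from 3 to 5.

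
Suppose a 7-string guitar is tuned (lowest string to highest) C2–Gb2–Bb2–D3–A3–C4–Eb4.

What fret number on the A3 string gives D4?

D4 is 5 semitones above the open A3 (A–Bb–B–C–Db–D), so it sits at fret 5.

5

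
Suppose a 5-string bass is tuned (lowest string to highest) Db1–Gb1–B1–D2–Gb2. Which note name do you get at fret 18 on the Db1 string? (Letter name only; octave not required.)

G

The open Db1 string plus 18 semitones: Db–D–Eb–E–…–F–Gb–G.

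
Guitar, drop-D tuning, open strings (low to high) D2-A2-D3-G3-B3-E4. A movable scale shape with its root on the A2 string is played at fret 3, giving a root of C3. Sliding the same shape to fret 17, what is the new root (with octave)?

Moving from fret 3 to fret 17 shifts the root by 14 semitones.
C3 up 14 semitones is D4.

D4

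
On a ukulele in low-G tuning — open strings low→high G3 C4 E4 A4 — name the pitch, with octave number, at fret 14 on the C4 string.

Each fret is one semitone, so C4 + 14 = D5.

D5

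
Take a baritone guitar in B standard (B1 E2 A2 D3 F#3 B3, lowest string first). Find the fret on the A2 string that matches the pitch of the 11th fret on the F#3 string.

20

F#3 at fret 11 is F#3 + 11 semitones = F4.
The open A2 string is 9 semitones below the open F#3, so the same pitch on the A2 string lies at fret 11 + 9 = 20.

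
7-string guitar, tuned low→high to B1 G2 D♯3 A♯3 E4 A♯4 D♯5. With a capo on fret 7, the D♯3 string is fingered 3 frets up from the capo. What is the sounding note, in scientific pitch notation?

C♯4

The capo raises the open D♯3 by 7 semitones to A♯3; fretting 3 more gives D♯3 + 7 + 3 = D♯3 + 10 semitones = C♯4.
(Also written D♭.)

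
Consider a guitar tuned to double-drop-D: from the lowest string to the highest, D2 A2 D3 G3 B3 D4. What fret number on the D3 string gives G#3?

G#3 is 6 semitones above the open D3 (D–D#–E–F–F#–G–G#), so it sits at fret 6.

6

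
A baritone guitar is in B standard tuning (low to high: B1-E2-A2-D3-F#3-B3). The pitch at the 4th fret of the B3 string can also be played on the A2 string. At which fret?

Fret 4 on B3 is MIDI 59 + 4 = 63 (D#4). On the A2 string (open MIDI 45), that pitch is 63 − 45 = fret 18.

18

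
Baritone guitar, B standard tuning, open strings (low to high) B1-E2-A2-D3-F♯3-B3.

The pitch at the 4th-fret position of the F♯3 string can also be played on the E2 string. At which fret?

Fret 4 on F♯3 is MIDI 54 + 4 = 58 (A♯3). On the E2 string (open MIDI 40), that pitch is 58 − 40 = fret 18.

18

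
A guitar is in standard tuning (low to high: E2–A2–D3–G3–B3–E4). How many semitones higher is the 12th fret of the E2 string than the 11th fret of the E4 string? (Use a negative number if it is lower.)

-23 semitones

E2 at fret 12 → E3 (MIDI 52); E4 at fret 11 → D♯5 (MIDI 75).
52 − 75 = -23, so the two pitches are 23 semitones apart.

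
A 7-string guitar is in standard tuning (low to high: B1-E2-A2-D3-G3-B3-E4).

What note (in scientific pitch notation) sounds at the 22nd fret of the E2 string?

The open E2 string plus 22 semitones: E–F–F#–G–…–C–C#–D.
The walk passes from B into C 2 times, so the octave number goes from 2 to 4.

D4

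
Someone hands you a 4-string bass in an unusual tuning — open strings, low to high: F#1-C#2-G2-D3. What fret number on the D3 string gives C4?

C4 is 10 semitones above the open D3 (D–D#–E–F–…–A#–B–C), so it sits at fret 10.

10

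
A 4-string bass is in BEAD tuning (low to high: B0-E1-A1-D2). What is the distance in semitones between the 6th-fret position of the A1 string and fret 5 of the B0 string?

11 semitones

A1 at fret 6 → D♯2 (MIDI 39); B0 at fret 5 → E1 (MIDI 28).
39 − 28 = 11, so the two pitches are 11 semitones apart, with D♯2 the higher.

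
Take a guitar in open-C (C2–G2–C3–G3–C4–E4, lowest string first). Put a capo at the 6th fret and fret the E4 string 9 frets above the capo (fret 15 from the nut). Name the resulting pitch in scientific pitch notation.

G5

The capo raises the open E4 by 6 semitones to A#4; fretting 9 more gives E4 + 6 + 9 = E4 + 15 semitones = G5.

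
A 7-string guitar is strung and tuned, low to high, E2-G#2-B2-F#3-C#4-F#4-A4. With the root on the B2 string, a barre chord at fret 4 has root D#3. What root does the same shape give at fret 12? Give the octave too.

B3

Moving from fret 4 to fret 12 shifts the root by 8 semitones.
D#3 up 8 semitones is B3.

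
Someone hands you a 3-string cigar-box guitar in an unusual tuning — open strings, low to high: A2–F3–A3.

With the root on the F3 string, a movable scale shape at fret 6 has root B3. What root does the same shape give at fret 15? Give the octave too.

Moving from fret 6 to fret 15 shifts the root by 9 semitones.
B3 up 9 semitones is Ab4.

Ab4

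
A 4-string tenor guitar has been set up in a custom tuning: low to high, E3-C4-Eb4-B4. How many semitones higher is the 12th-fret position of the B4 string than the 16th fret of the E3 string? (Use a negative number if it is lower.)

15 semitones

B4 at fret 12 → B5 (MIDI 83); E3 at fret 16 → Ab4 (MIDI 68).
83 − 68 = 15, so the two pitches are 15 semitones apart.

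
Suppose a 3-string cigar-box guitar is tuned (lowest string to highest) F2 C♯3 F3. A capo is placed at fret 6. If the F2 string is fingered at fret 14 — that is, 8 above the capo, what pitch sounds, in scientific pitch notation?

The capo raises the open F2 by 6 semitones to B2; fretting 8 more gives F2 + 6 + 8 = F2 + 14 semitones = G3.

G3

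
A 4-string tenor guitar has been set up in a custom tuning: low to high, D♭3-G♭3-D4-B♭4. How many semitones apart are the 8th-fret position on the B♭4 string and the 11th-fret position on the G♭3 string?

13 semitones

B♭4 at fret 8 → G♭5 (MIDI 78); G♭3 at fret 11 → F4 (MIDI 65).
78 − 65 = 13, so the two pitches are 13 semitones apart, with G♭5 the higher.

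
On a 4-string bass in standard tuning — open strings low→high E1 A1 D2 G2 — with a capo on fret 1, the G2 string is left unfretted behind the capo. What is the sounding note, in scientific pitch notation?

The capo raises the open G2 by 1 semitone to G#2; fretting 0 more gives G2 + 1 + 0 = G2 + 1 semitone = G#2.

G#2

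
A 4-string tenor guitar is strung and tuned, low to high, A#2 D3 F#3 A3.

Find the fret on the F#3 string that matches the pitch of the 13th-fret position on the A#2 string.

Fret 13 on A#2 is MIDI 46 + 13 = 59 (B3). On the F#3 string (open MIDI 54), that pitch is 59 − 54 = fret 5.

5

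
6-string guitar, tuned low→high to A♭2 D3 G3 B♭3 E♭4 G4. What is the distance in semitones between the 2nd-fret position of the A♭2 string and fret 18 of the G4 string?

A♭2 at fret 2 → B♭2 (MIDI 46); G4 at fret 18 → D♭6 (MIDI 85).
46 − 85 = -39, so the two pitches are 39 semitones apart, with D♭6 the higher.

39 semitones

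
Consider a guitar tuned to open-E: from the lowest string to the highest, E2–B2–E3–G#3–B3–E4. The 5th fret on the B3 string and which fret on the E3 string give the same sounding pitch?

12

B3 at fret 5 is B3 + 5 semitones = E4.
The open E3 string is 7 semitones below the open B3, so the same pitch on the E3 string lies at fret 5 + 7 = 12.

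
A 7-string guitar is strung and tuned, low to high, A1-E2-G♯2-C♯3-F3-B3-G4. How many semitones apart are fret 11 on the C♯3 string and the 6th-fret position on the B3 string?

5 semitones

C♯3 at fret 11 → C4 (MIDI 60); B3 at fret 6 → F4 (MIDI 65).
60 − 65 = -5, so the two pitches are 5 semitones apart, with F4 the higher.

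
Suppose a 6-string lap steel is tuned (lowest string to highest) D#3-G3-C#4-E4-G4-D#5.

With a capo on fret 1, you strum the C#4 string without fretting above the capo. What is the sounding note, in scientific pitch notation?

D4

The capo raises the open C#4 by 1 semitone to D4; fretting 0 more gives C#4 + 1 + 0 = C#4 + 1 semitone = D4.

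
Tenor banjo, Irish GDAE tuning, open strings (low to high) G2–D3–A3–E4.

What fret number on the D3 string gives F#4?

16

F#4 is 16 semitones above the open D3 (D–D#–E–F–…–E–F–F#), so it sits at fret 16.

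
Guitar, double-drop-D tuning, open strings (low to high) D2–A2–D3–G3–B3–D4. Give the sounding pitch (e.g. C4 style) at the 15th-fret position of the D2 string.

F3

D2 is MIDI 38. Adding 15 gives 53, which is F3.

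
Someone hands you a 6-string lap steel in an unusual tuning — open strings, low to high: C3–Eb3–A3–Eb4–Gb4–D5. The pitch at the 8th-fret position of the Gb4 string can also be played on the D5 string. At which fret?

0

Gb4 at fret 8 is Gb4 + 8 semitones = D5.
The open D5 string is 8 semitones above the open Gb4, so the same pitch on the D5 string lies at fret 8 − 8 = 0.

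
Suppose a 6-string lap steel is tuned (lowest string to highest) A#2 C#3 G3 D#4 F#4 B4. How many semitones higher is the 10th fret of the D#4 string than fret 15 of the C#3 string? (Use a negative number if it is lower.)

D#4 at fret 10 → C#5 (MIDI 73); C#3 at fret 15 → E4 (MIDI 64).
73 − 64 = 9, so the two pitches are 9 semitones apart.

9 semitones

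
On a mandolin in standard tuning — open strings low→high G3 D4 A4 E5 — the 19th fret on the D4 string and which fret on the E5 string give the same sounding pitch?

5

D4 at fret 19 is D4 + 19 semitones = A5.
The open E5 string is 14 semitones above the open D4, so the same pitch on the E5 string lies at fret 19 − 14 = 5.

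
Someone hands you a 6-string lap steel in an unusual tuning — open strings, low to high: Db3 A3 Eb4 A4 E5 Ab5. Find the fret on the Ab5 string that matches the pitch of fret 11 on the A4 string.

0

Fret 11 on A4 is MIDI 69 + 11 = 80 (Ab5). On the Ab5 string (open MIDI 80), that pitch is 80 − 80 = fret 0.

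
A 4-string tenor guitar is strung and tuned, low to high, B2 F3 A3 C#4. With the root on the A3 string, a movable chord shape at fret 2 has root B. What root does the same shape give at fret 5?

D

Moving from fret 2 to fret 5 shifts the root by 3 semitones.
B up 3 semitones is D.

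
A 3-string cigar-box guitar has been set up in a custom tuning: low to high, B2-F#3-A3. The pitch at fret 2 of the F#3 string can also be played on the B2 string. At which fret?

Fret 2 on F#3 is MIDI 54 + 2 = 56 (G#3). On the B2 string (open MIDI 47), that pitch is 56 − 47 = fret 9.

9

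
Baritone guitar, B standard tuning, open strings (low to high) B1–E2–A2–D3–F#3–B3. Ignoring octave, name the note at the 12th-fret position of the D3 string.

D

D3 is MIDI 50. Adding 12 gives 62; 62 mod 12 = 2, i.e. D.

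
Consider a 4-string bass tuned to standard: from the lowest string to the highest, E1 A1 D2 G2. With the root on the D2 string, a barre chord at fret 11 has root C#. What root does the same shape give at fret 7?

Moving from fret 11 to fret 7 shifts the root by -4 semitones.
C# down 4 semitones is A.

A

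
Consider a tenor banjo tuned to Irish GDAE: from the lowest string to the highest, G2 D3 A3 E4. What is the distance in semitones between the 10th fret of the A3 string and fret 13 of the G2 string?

11 semitones

A3 at fret 10 → G4 (MIDI 67); G2 at fret 13 → G#3 (MIDI 56).
67 − 56 = 11, so the two pitches are 11 semitones apart, with G4 the higher.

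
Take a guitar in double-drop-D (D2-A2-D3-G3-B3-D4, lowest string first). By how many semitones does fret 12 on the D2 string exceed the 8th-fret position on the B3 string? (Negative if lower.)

-17 semitones

D2 at fret 12 → D3 (MIDI 50); B3 at fret 8 → G4 (MIDI 67).
50 − 67 = -17, so the two pitches are 17 semitones apart.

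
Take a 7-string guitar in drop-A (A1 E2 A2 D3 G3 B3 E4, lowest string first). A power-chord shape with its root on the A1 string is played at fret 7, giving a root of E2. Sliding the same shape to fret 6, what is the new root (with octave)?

Moving from fret 7 to fret 6 shifts the root by -1 semitone.
E2 down 1 semitone is D#2.

D#2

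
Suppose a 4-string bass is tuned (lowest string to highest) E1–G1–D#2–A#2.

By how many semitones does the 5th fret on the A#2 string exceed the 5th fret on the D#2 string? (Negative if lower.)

7 semitones

A#2 at fret 5 → D#3 (MIDI 51); D#2 at fret 5 → G#2 (MIDI 44).
51 − 44 = 7, so the two pitches are 7 semitones apart.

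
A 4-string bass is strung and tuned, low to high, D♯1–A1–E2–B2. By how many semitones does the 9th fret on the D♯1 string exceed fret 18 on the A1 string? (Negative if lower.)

D♯1 at fret 9 → C2 (MIDI 36); A1 at fret 18 → D♯3 (MIDI 51).
36 − 51 = -15, so the two pitches are 15 semitones apart.

-15 semitones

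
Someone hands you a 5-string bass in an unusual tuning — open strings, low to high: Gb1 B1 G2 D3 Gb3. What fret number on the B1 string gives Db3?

Db3 is 14 semitones above the open B1 (B–C–Db–D–…–B–C–Db), so it sits at fret 14.

14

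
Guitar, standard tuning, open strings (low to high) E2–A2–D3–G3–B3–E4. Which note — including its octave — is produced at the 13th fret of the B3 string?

C5

Each fret is one semitone, so B3 + 13 = C5.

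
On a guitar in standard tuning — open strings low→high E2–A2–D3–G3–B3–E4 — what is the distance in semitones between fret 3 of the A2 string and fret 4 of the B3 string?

15 semitones

A2 at fret 3 → C3 (MIDI 48); B3 at fret 4 → D♯4 (MIDI 63).
48 − 63 = -15, so the two pitches are 15 semitones apart, with D♯4 the higher.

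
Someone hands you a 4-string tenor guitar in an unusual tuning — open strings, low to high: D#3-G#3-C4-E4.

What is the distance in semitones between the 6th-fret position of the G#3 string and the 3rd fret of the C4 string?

1 semitone

G#3 at fret 6 → D4 (MIDI 62); C4 at fret 3 → D#4 (MIDI 63).
62 − 63 = -1, so the two pitches are 1 semitone apart, with D#4 the higher.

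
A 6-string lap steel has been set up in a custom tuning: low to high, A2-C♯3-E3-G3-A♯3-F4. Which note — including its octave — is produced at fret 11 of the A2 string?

G♯3

A2 is MIDI 45. Adding 11 gives 56, which is G♯3.
(Equivalently spelled A♭3.)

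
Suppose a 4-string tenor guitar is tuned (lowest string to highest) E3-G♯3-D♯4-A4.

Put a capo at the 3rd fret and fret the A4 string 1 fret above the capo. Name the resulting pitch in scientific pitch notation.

The capo raises the open A4 by 3 semitones to C5; fretting 1 more gives A4 + 3 + 1 = A4 + 4 semitones = C♯5.
(Also written D♭.)

C♯5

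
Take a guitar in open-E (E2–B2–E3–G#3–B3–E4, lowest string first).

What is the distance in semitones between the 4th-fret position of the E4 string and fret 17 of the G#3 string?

E4 at fret 4 → G#4 (MIDI 68); G#3 at fret 17 → C#5 (MIDI 73).
68 − 73 = -5, so the two pitches are 5 semitones apart, with C#5 the higher.

5 semitones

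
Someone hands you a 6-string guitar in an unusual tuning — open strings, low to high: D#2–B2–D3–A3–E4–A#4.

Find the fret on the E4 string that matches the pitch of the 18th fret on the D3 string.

D3 at fret 18 is D3 + 18 semitones = G#4.
The open E4 string is 14 semitones above the open D3, so the same pitch on the E4 string lies at fret 18 − 14 = 4.

4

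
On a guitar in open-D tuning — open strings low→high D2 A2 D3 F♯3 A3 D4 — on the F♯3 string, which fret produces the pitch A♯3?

A♯3 is 4 semitones above the open F♯3 (F#–G–G#–A–A#), so it sits at fret 4.

4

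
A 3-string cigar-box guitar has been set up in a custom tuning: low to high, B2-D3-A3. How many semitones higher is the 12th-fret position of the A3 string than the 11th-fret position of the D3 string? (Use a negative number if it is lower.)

8 semitones

A3 at fret 12 → A4 (MIDI 69); D3 at fret 11 → Db4 (MIDI 61).
69 − 61 = 8, so the two pitches are 8 semitones apart.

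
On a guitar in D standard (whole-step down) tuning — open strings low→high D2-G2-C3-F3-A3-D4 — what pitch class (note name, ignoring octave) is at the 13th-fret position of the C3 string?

C♯

The open C3 string plus 13 semitones: C–C#–D–D#–…–B–C–C#.
(Equivalently spelled D♭.)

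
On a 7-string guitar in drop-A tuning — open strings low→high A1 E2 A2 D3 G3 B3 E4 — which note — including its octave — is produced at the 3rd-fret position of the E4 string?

G4

Each fret is one semitone, so E4 + 3 = G4.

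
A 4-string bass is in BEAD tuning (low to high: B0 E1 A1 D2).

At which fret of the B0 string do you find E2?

E2 is 17 semitones above the open B0 (B–C–C#–D–…–D–D#–E), so it sits at fret 17.

17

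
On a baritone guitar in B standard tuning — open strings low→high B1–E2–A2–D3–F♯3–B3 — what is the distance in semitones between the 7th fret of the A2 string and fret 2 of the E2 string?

A2 at fret 7 → E3 (MIDI 52); E2 at fret 2 → F♯2 (MIDI 42).
52 − 42 = 10, so the two pitches are 10 semitones apart, with E3 the higher.

10 semitones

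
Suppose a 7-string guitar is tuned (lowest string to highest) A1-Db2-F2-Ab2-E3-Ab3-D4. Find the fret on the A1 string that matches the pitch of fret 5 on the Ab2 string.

16

Ab2 at fret 5 is Ab2 + 5 semitones = Db3.
The open A1 string is 11 semitones below the open Ab2, so the same pitch on the A1 string lies at fret 5 + 11 = 16.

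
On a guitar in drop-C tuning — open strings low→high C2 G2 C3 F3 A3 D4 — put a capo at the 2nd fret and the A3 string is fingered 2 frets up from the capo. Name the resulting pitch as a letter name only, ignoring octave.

C#

The capo raises the open A3 by 2 semitones to B3; fretting 2 more gives A3 + 2 + 2 = A3 + 4 semitones, landing on C#.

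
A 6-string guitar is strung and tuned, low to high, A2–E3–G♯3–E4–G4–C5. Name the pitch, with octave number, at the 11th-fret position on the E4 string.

D♯5

Each fret is one semitone, so E4 + 11 = D♯5.
(Equivalently spelled E♭5.)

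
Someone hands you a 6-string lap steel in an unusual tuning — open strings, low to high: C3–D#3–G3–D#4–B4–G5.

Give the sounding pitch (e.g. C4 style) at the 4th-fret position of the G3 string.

The open G3 string plus 4 semitones: G–G#–A–A#–B.
No B→C boundary is crossed, so the octave stays at 3.

B3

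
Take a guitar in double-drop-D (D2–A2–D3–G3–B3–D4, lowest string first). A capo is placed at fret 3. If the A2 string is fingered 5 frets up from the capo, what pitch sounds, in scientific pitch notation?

The capo raises the open A2 by 3 semitones to C3; fretting 5 more gives A2 + 3 + 5 = A2 + 8 semitones = F3.

F3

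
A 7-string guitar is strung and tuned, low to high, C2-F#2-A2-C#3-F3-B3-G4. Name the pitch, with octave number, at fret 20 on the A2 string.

F4

A2 is MIDI 45. Adding 20 gives 65, which is F4.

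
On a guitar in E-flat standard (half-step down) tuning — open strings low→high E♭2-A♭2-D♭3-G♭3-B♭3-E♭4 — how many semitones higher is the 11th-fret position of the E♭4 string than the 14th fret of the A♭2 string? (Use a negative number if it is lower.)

16 semitones

E♭4 at fret 11 → D5 (MIDI 74); A♭2 at fret 14 → B♭3 (MIDI 58).
74 − 58 = 16, so the two pitches are 16 semitones apart.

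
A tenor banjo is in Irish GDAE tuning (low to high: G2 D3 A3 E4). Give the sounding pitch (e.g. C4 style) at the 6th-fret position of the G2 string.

C♯3

G2 is MIDI 43. Adding 6 gives 49, which is C♯3.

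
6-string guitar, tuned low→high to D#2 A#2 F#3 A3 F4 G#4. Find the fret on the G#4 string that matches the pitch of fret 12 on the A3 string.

1

A3 at fret 12 is A3 + 12 semitones = A4.
The open G#4 string is 11 semitones above the open A3, so the same pitch on the G#4 string lies at fret 12 − 11 = 1.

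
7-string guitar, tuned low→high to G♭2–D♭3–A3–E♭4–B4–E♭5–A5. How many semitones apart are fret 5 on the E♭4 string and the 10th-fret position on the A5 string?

23 semitones

E♭4 at fret 5 → A♭4 (MIDI 68); A5 at fret 10 → G6 (MIDI 91).
68 − 91 = -23, so the two pitches are 23 semitones apart, with G6 the higher.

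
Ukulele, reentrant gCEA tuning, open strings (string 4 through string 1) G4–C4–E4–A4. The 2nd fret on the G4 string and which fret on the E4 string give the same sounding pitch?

5

G4 at fret 2 is G4 + 2 semitones = A4.
The open E4 string is 3 semitones below the open G4, so the same pitch on the E4 string lies at fret 2 + 3 = 5.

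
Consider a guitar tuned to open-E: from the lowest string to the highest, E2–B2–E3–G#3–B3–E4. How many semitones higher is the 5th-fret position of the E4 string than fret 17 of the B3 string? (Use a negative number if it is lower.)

-7 semitones

E4 at fret 5 → A4 (MIDI 69); B3 at fret 17 → E5 (MIDI 76).
69 − 76 = -7, so the two pitches are 7 semitones apart.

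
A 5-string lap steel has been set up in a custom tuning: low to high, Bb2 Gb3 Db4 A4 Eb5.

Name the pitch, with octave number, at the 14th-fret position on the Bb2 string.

C4

Each fret is one semitone, so Bb2 + 14 = C4.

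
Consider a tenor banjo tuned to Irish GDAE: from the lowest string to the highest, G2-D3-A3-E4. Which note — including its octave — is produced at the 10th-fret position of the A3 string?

G4

The open A3 string plus 10 semitones: A–A#–B–C–…–F–F#–G.
The walk passes from B into C once, so the octave number goes from 3 to 4.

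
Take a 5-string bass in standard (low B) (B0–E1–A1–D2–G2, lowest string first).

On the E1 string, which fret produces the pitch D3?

22

D3 is 22 semitones above the open E1 (E–F–F#–G–…–C–C#–D), so it sits at fret 22.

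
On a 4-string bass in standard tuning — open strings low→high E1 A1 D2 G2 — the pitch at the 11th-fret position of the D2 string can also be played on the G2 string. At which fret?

6

Fret 11 on D2 is MIDI 38 + 11 = 49 (C#3). On the G2 string (open MIDI 43), that pitch is 49 − 43 = fret 6.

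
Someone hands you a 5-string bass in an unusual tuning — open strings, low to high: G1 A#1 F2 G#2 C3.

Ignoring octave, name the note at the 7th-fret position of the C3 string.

C3 is MIDI 48. Adding 7 gives 55; 55 mod 12 = 7, i.e. G.

G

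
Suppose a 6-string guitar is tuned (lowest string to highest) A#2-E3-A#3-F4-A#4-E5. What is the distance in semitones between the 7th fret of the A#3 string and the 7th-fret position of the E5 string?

18 semitones

A#3 at fret 7 → F4 (MIDI 65); E5 at fret 7 → B5 (MIDI 83).
65 − 83 = -18, so the two pitches are 18 semitones apart, with B5 the higher.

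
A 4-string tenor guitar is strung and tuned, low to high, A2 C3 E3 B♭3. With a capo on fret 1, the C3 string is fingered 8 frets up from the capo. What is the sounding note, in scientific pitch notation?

A3

The capo raises the open C3 by 1 semitone to D♭3; fretting 8 more gives C3 + 1 + 8 = C3 + 9 semitones = A3.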